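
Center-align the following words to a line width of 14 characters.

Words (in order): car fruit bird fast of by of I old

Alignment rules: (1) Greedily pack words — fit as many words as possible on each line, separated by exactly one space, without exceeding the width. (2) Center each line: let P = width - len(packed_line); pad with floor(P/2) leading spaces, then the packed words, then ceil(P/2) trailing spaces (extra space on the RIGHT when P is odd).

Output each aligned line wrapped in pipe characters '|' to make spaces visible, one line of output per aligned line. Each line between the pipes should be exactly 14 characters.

Answer: |car fruit bird|
|fast of by of |
|    I old     |

Derivation:
Line 1: ['car', 'fruit', 'bird'] (min_width=14, slack=0)
Line 2: ['fast', 'of', 'by', 'of'] (min_width=13, slack=1)
Line 3: ['I', 'old'] (min_width=5, slack=9)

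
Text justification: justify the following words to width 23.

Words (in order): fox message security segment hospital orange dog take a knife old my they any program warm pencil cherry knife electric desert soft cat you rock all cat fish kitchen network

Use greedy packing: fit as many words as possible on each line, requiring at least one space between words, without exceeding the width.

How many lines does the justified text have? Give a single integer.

Answer: 8

Derivation:
Line 1: ['fox', 'message', 'security'] (min_width=20, slack=3)
Line 2: ['segment', 'hospital', 'orange'] (min_width=23, slack=0)
Line 3: ['dog', 'take', 'a', 'knife', 'old', 'my'] (min_width=23, slack=0)
Line 4: ['they', 'any', 'program', 'warm'] (min_width=21, slack=2)
Line 5: ['pencil', 'cherry', 'knife'] (min_width=19, slack=4)
Line 6: ['electric', 'desert', 'soft'] (min_width=20, slack=3)
Line 7: ['cat', 'you', 'rock', 'all', 'cat'] (min_width=20, slack=3)
Line 8: ['fish', 'kitchen', 'network'] (min_width=20, slack=3)
Total lines: 8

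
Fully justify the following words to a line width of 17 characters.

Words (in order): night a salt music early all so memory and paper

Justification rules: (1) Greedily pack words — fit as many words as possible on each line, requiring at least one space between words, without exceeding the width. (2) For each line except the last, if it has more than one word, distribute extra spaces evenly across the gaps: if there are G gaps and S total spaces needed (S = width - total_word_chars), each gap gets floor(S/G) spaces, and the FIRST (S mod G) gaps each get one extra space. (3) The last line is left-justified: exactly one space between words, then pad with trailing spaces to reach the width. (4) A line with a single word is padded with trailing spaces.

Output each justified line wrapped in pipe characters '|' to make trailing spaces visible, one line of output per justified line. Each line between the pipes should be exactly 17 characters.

Answer: |night    a   salt|
|music  early  all|
|so   memory   and|
|paper            |

Derivation:
Line 1: ['night', 'a', 'salt'] (min_width=12, slack=5)
Line 2: ['music', 'early', 'all'] (min_width=15, slack=2)
Line 3: ['so', 'memory', 'and'] (min_width=13, slack=4)
Line 4: ['paper'] (min_width=5, slack=12)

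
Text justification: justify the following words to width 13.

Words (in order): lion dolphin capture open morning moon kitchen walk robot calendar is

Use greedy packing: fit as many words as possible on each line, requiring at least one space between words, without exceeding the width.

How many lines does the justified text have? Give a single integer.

Answer: 6

Derivation:
Line 1: ['lion', 'dolphin'] (min_width=12, slack=1)
Line 2: ['capture', 'open'] (min_width=12, slack=1)
Line 3: ['morning', 'moon'] (min_width=12, slack=1)
Line 4: ['kitchen', 'walk'] (min_width=12, slack=1)
Line 5: ['robot'] (min_width=5, slack=8)
Line 6: ['calendar', 'is'] (min_width=11, slack=2)
Total lines: 6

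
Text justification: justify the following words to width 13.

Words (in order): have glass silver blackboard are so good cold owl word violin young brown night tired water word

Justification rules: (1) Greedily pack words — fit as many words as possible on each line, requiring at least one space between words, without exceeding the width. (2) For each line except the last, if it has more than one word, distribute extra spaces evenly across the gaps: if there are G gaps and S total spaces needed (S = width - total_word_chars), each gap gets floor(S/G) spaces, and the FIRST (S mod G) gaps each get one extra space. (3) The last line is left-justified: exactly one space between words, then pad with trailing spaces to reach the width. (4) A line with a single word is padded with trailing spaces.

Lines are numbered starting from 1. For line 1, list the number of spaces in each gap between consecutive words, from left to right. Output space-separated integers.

Line 1: ['have', 'glass'] (min_width=10, slack=3)
Line 2: ['silver'] (min_width=6, slack=7)
Line 3: ['blackboard'] (min_width=10, slack=3)
Line 4: ['are', 'so', 'good'] (min_width=11, slack=2)
Line 5: ['cold', 'owl', 'word'] (min_width=13, slack=0)
Line 6: ['violin', 'young'] (min_width=12, slack=1)
Line 7: ['brown', 'night'] (min_width=11, slack=2)
Line 8: ['tired', 'water'] (min_width=11, slack=2)
Line 9: ['word'] (min_width=4, slack=9)

Answer: 4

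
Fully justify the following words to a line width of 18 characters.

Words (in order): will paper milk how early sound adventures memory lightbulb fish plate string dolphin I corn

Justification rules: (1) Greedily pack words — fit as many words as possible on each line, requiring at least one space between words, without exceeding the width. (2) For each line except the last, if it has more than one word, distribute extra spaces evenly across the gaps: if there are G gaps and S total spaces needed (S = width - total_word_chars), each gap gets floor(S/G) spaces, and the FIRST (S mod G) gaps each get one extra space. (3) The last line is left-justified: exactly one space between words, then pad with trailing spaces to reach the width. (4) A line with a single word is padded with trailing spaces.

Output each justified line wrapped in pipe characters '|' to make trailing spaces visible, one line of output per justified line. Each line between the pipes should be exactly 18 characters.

Line 1: ['will', 'paper', 'milk'] (min_width=15, slack=3)
Line 2: ['how', 'early', 'sound'] (min_width=15, slack=3)
Line 3: ['adventures', 'memory'] (min_width=17, slack=1)
Line 4: ['lightbulb', 'fish'] (min_width=14, slack=4)
Line 5: ['plate', 'string'] (min_width=12, slack=6)
Line 6: ['dolphin', 'I', 'corn'] (min_width=14, slack=4)

Answer: |will   paper  milk|
|how   early  sound|
|adventures  memory|
|lightbulb     fish|
|plate       string|
|dolphin I corn    |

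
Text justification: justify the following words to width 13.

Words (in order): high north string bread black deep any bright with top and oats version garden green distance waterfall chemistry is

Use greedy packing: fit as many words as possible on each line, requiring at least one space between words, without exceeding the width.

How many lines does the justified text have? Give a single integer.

Line 1: ['high', 'north'] (min_width=10, slack=3)
Line 2: ['string', 'bread'] (min_width=12, slack=1)
Line 3: ['black', 'deep'] (min_width=10, slack=3)
Line 4: ['any', 'bright'] (min_width=10, slack=3)
Line 5: ['with', 'top', 'and'] (min_width=12, slack=1)
Line 6: ['oats', 'version'] (min_width=12, slack=1)
Line 7: ['garden', 'green'] (min_width=12, slack=1)
Line 8: ['distance'] (min_width=8, slack=5)
Line 9: ['waterfall'] (min_width=9, slack=4)
Line 10: ['chemistry', 'is'] (min_width=12, slack=1)
Total lines: 10

Answer: 10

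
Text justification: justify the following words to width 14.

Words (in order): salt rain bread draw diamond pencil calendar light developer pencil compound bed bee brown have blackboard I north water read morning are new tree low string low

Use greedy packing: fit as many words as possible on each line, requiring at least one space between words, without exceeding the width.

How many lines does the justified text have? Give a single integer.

Line 1: ['salt', 'rain'] (min_width=9, slack=5)
Line 2: ['bread', 'draw'] (min_width=10, slack=4)
Line 3: ['diamond', 'pencil'] (min_width=14, slack=0)
Line 4: ['calendar', 'light'] (min_width=14, slack=0)
Line 5: ['developer'] (min_width=9, slack=5)
Line 6: ['pencil'] (min_width=6, slack=8)
Line 7: ['compound', 'bed'] (min_width=12, slack=2)
Line 8: ['bee', 'brown', 'have'] (min_width=14, slack=0)
Line 9: ['blackboard', 'I'] (min_width=12, slack=2)
Line 10: ['north', 'water'] (min_width=11, slack=3)
Line 11: ['read', 'morning'] (min_width=12, slack=2)
Line 12: ['are', 'new', 'tree'] (min_width=12, slack=2)
Line 13: ['low', 'string', 'low'] (min_width=14, slack=0)
Total lines: 13

Answer: 13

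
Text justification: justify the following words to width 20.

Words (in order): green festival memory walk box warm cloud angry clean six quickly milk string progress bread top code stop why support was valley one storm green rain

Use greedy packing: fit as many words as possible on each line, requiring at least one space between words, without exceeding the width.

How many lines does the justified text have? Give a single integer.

Line 1: ['green', 'festival'] (min_width=14, slack=6)
Line 2: ['memory', 'walk', 'box', 'warm'] (min_width=20, slack=0)
Line 3: ['cloud', 'angry', 'clean'] (min_width=17, slack=3)
Line 4: ['six', 'quickly', 'milk'] (min_width=16, slack=4)
Line 5: ['string', 'progress'] (min_width=15, slack=5)
Line 6: ['bread', 'top', 'code', 'stop'] (min_width=19, slack=1)
Line 7: ['why', 'support', 'was'] (min_width=15, slack=5)
Line 8: ['valley', 'one', 'storm'] (min_width=16, slack=4)
Line 9: ['green', 'rain'] (min_width=10, slack=10)
Total lines: 9

Answer: 9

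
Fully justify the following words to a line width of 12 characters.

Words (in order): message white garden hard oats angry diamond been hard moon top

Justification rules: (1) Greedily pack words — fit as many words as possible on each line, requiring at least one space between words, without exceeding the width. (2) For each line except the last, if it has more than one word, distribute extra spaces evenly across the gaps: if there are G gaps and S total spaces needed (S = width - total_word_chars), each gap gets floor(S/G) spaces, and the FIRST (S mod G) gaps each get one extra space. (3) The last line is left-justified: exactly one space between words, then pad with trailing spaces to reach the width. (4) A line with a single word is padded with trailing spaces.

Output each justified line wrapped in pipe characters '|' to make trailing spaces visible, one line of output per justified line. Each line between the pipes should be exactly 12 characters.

Answer: |message     |
|white garden|
|hard    oats|
|angry       |
|diamond been|
|hard    moon|
|top         |

Derivation:
Line 1: ['message'] (min_width=7, slack=5)
Line 2: ['white', 'garden'] (min_width=12, slack=0)
Line 3: ['hard', 'oats'] (min_width=9, slack=3)
Line 4: ['angry'] (min_width=5, slack=7)
Line 5: ['diamond', 'been'] (min_width=12, slack=0)
Line 6: ['hard', 'moon'] (min_width=9, slack=3)
Line 7: ['top'] (min_width=3, slack=9)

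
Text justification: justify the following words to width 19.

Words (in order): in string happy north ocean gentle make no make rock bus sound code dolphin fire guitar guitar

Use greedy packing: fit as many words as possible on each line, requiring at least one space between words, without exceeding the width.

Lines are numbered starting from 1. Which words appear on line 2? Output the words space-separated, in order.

Line 1: ['in', 'string', 'happy'] (min_width=15, slack=4)
Line 2: ['north', 'ocean', 'gentle'] (min_width=18, slack=1)
Line 3: ['make', 'no', 'make', 'rock'] (min_width=17, slack=2)
Line 4: ['bus', 'sound', 'code'] (min_width=14, slack=5)
Line 5: ['dolphin', 'fire', 'guitar'] (min_width=19, slack=0)
Line 6: ['guitar'] (min_width=6, slack=13)

Answer: north ocean gentle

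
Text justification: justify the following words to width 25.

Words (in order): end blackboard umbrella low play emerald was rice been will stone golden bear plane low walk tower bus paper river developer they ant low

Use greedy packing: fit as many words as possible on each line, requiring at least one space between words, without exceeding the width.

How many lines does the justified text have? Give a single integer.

Line 1: ['end', 'blackboard', 'umbrella'] (min_width=23, slack=2)
Line 2: ['low', 'play', 'emerald', 'was', 'rice'] (min_width=25, slack=0)
Line 3: ['been', 'will', 'stone', 'golden'] (min_width=22, slack=3)
Line 4: ['bear', 'plane', 'low', 'walk', 'tower'] (min_width=25, slack=0)
Line 5: ['bus', 'paper', 'river', 'developer'] (min_width=25, slack=0)
Line 6: ['they', 'ant', 'low'] (min_width=12, slack=13)
Total lines: 6

Answer: 6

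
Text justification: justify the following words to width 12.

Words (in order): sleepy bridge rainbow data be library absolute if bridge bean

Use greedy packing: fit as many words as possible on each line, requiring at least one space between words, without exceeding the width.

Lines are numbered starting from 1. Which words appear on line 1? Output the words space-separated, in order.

Line 1: ['sleepy'] (min_width=6, slack=6)
Line 2: ['bridge'] (min_width=6, slack=6)
Line 3: ['rainbow', 'data'] (min_width=12, slack=0)
Line 4: ['be', 'library'] (min_width=10, slack=2)
Line 5: ['absolute', 'if'] (min_width=11, slack=1)
Line 6: ['bridge', 'bean'] (min_width=11, slack=1)

Answer: sleepy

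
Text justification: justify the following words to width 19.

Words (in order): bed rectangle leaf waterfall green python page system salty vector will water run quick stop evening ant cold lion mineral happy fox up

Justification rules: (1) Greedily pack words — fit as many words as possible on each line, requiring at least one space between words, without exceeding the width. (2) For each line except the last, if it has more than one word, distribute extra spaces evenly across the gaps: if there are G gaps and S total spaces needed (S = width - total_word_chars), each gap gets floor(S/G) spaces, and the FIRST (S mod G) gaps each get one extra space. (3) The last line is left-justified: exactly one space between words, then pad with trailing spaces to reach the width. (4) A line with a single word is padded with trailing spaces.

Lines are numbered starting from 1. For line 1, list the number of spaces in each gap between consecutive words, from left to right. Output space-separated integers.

Answer: 2 1

Derivation:
Line 1: ['bed', 'rectangle', 'leaf'] (min_width=18, slack=1)
Line 2: ['waterfall', 'green'] (min_width=15, slack=4)
Line 3: ['python', 'page', 'system'] (min_width=18, slack=1)
Line 4: ['salty', 'vector', 'will'] (min_width=17, slack=2)
Line 5: ['water', 'run', 'quick'] (min_width=15, slack=4)
Line 6: ['stop', 'evening', 'ant'] (min_width=16, slack=3)
Line 7: ['cold', 'lion', 'mineral'] (min_width=17, slack=2)
Line 8: ['happy', 'fox', 'up'] (min_width=12, slack=7)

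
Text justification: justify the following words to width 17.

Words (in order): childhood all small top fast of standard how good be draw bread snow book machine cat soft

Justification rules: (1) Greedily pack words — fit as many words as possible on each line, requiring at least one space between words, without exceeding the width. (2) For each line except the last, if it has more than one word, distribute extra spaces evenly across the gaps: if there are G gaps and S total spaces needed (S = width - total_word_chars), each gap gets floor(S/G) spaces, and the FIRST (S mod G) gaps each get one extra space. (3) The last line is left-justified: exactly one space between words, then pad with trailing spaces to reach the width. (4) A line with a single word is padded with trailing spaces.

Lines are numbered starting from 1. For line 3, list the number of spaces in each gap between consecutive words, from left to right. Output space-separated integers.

Answer: 1 1

Derivation:
Line 1: ['childhood', 'all'] (min_width=13, slack=4)
Line 2: ['small', 'top', 'fast', 'of'] (min_width=17, slack=0)
Line 3: ['standard', 'how', 'good'] (min_width=17, slack=0)
Line 4: ['be', 'draw', 'bread'] (min_width=13, slack=4)
Line 5: ['snow', 'book', 'machine'] (min_width=17, slack=0)
Line 6: ['cat', 'soft'] (min_width=8, slack=9)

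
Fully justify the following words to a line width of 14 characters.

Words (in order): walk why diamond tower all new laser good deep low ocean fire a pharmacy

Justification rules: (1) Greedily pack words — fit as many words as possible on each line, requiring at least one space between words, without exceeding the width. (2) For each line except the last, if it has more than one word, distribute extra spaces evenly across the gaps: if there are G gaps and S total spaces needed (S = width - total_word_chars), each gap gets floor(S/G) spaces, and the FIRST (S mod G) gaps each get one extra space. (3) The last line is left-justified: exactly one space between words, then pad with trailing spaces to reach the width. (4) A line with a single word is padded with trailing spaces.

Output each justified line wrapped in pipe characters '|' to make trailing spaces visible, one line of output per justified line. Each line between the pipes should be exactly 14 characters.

Answer: |walk       why|
|diamond  tower|
|all  new laser|
|good  deep low|
|ocean  fire  a|
|pharmacy      |

Derivation:
Line 1: ['walk', 'why'] (min_width=8, slack=6)
Line 2: ['diamond', 'tower'] (min_width=13, slack=1)
Line 3: ['all', 'new', 'laser'] (min_width=13, slack=1)
Line 4: ['good', 'deep', 'low'] (min_width=13, slack=1)
Line 5: ['ocean', 'fire', 'a'] (min_width=12, slack=2)
Line 6: ['pharmacy'] (min_width=8, slack=6)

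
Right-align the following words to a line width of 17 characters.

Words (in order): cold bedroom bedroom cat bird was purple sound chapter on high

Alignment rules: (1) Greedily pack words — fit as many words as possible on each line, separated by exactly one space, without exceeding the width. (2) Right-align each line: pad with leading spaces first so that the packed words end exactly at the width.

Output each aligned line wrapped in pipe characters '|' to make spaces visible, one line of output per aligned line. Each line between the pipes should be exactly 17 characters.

Answer: |     cold bedroom|
| bedroom cat bird|
| was purple sound|
|  chapter on high|

Derivation:
Line 1: ['cold', 'bedroom'] (min_width=12, slack=5)
Line 2: ['bedroom', 'cat', 'bird'] (min_width=16, slack=1)
Line 3: ['was', 'purple', 'sound'] (min_width=16, slack=1)
Line 4: ['chapter', 'on', 'high'] (min_width=15, slack=2)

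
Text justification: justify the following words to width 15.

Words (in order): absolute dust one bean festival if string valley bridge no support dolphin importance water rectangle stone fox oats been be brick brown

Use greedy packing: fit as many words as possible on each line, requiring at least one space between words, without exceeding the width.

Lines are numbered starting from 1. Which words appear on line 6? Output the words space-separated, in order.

Answer: support dolphin

Derivation:
Line 1: ['absolute', 'dust'] (min_width=13, slack=2)
Line 2: ['one', 'bean'] (min_width=8, slack=7)
Line 3: ['festival', 'if'] (min_width=11, slack=4)
Line 4: ['string', 'valley'] (min_width=13, slack=2)
Line 5: ['bridge', 'no'] (min_width=9, slack=6)
Line 6: ['support', 'dolphin'] (min_width=15, slack=0)
Line 7: ['importance'] (min_width=10, slack=5)
Line 8: ['water', 'rectangle'] (min_width=15, slack=0)
Line 9: ['stone', 'fox', 'oats'] (min_width=14, slack=1)
Line 10: ['been', 'be', 'brick'] (min_width=13, slack=2)
Line 11: ['brown'] (min_width=5, slack=10)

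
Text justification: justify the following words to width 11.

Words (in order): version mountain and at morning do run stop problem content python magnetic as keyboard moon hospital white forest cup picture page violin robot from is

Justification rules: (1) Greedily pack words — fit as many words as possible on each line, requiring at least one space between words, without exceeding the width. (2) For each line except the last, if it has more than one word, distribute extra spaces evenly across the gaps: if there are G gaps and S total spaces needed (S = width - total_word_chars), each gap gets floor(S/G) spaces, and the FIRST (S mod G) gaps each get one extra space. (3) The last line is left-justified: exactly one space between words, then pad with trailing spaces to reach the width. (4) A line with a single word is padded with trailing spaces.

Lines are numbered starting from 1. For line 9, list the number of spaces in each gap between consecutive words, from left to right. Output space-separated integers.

Line 1: ['version'] (min_width=7, slack=4)
Line 2: ['mountain'] (min_width=8, slack=3)
Line 3: ['and', 'at'] (min_width=6, slack=5)
Line 4: ['morning', 'do'] (min_width=10, slack=1)
Line 5: ['run', 'stop'] (min_width=8, slack=3)
Line 6: ['problem'] (min_width=7, slack=4)
Line 7: ['content'] (min_width=7, slack=4)
Line 8: ['python'] (min_width=6, slack=5)
Line 9: ['magnetic', 'as'] (min_width=11, slack=0)
Line 10: ['keyboard'] (min_width=8, slack=3)
Line 11: ['moon'] (min_width=4, slack=7)
Line 12: ['hospital'] (min_width=8, slack=3)
Line 13: ['white'] (min_width=5, slack=6)
Line 14: ['forest', 'cup'] (min_width=10, slack=1)
Line 15: ['picture'] (min_width=7, slack=4)
Line 16: ['page', 'violin'] (min_width=11, slack=0)
Line 17: ['robot', 'from'] (min_width=10, slack=1)
Line 18: ['is'] (min_width=2, slack=9)

Answer: 1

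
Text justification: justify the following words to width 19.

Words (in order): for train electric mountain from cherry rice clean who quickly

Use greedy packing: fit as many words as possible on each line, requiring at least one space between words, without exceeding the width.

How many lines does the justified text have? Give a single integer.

Answer: 4

Derivation:
Line 1: ['for', 'train', 'electric'] (min_width=18, slack=1)
Line 2: ['mountain', 'from'] (min_width=13, slack=6)
Line 3: ['cherry', 'rice', 'clean'] (min_width=17, slack=2)
Line 4: ['who', 'quickly'] (min_width=11, slack=8)
Total lines: 4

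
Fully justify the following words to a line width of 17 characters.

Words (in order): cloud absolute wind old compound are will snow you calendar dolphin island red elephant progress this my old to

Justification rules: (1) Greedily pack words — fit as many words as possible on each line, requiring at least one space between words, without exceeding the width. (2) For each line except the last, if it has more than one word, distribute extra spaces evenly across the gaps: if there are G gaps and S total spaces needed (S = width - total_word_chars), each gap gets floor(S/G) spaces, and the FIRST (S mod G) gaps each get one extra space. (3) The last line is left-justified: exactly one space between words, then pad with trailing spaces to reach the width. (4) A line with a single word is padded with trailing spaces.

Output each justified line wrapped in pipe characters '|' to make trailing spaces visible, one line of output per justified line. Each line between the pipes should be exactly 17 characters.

Answer: |cloud    absolute|
|wind old compound|
|are will snow you|
|calendar  dolphin|
|island        red|
|elephant progress|
|this my old to   |

Derivation:
Line 1: ['cloud', 'absolute'] (min_width=14, slack=3)
Line 2: ['wind', 'old', 'compound'] (min_width=17, slack=0)
Line 3: ['are', 'will', 'snow', 'you'] (min_width=17, slack=0)
Line 4: ['calendar', 'dolphin'] (min_width=16, slack=1)
Line 5: ['island', 'red'] (min_width=10, slack=7)
Line 6: ['elephant', 'progress'] (min_width=17, slack=0)
Line 7: ['this', 'my', 'old', 'to'] (min_width=14, slack=3)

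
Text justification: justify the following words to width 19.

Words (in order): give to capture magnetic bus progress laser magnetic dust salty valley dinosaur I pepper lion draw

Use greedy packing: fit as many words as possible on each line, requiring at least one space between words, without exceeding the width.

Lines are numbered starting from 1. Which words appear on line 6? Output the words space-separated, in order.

Answer: pepper lion draw

Derivation:
Line 1: ['give', 'to', 'capture'] (min_width=15, slack=4)
Line 2: ['magnetic', 'bus'] (min_width=12, slack=7)
Line 3: ['progress', 'laser'] (min_width=14, slack=5)
Line 4: ['magnetic', 'dust', 'salty'] (min_width=19, slack=0)
Line 5: ['valley', 'dinosaur', 'I'] (min_width=17, slack=2)
Line 6: ['pepper', 'lion', 'draw'] (min_width=16, slack=3)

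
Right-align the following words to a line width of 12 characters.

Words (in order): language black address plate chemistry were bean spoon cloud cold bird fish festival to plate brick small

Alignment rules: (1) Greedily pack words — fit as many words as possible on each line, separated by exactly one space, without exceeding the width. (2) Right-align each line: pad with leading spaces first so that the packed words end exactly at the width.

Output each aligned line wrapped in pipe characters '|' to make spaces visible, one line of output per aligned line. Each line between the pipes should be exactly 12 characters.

Line 1: ['language'] (min_width=8, slack=4)
Line 2: ['black'] (min_width=5, slack=7)
Line 3: ['address'] (min_width=7, slack=5)
Line 4: ['plate'] (min_width=5, slack=7)
Line 5: ['chemistry'] (min_width=9, slack=3)
Line 6: ['were', 'bean'] (min_width=9, slack=3)
Line 7: ['spoon', 'cloud'] (min_width=11, slack=1)
Line 8: ['cold', 'bird'] (min_width=9, slack=3)
Line 9: ['fish'] (min_width=4, slack=8)
Line 10: ['festival', 'to'] (min_width=11, slack=1)
Line 11: ['plate', 'brick'] (min_width=11, slack=1)
Line 12: ['small'] (min_width=5, slack=7)

Answer: |    language|
|       black|
|     address|
|       plate|
|   chemistry|
|   were bean|
| spoon cloud|
|   cold bird|
|        fish|
| festival to|
| plate brick|
|       small|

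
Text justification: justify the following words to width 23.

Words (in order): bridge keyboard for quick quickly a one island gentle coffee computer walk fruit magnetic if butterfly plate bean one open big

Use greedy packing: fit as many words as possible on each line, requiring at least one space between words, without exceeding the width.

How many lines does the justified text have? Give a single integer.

Answer: 6

Derivation:
Line 1: ['bridge', 'keyboard', 'for'] (min_width=19, slack=4)
Line 2: ['quick', 'quickly', 'a', 'one'] (min_width=19, slack=4)
Line 3: ['island', 'gentle', 'coffee'] (min_width=20, slack=3)
Line 4: ['computer', 'walk', 'fruit'] (min_width=19, slack=4)
Line 5: ['magnetic', 'if', 'butterfly'] (min_width=21, slack=2)
Line 6: ['plate', 'bean', 'one', 'open', 'big'] (min_width=23, slack=0)
Total lines: 6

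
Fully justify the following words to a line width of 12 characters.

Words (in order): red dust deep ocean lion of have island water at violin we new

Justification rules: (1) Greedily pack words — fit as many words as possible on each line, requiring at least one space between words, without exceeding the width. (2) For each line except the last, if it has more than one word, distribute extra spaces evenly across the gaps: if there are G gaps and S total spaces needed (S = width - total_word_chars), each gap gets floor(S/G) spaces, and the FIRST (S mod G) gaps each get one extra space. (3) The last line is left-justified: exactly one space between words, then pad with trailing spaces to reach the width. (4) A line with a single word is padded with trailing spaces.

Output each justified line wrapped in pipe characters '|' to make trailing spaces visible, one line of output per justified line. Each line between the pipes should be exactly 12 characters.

Line 1: ['red', 'dust'] (min_width=8, slack=4)
Line 2: ['deep', 'ocean'] (min_width=10, slack=2)
Line 3: ['lion', 'of', 'have'] (min_width=12, slack=0)
Line 4: ['island', 'water'] (min_width=12, slack=0)
Line 5: ['at', 'violin', 'we'] (min_width=12, slack=0)
Line 6: ['new'] (min_width=3, slack=9)

Answer: |red     dust|
|deep   ocean|
|lion of have|
|island water|
|at violin we|
|new         |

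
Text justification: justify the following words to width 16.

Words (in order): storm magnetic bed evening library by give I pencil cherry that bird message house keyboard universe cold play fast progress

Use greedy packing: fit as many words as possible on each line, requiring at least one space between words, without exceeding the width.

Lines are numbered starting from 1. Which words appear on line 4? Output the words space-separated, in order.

Answer: I pencil cherry

Derivation:
Line 1: ['storm', 'magnetic'] (min_width=14, slack=2)
Line 2: ['bed', 'evening'] (min_width=11, slack=5)
Line 3: ['library', 'by', 'give'] (min_width=15, slack=1)
Line 4: ['I', 'pencil', 'cherry'] (min_width=15, slack=1)
Line 5: ['that', 'bird'] (min_width=9, slack=7)
Line 6: ['message', 'house'] (min_width=13, slack=3)
Line 7: ['keyboard'] (min_width=8, slack=8)
Line 8: ['universe', 'cold'] (min_width=13, slack=3)
Line 9: ['play', 'fast'] (min_width=9, slack=7)
Line 10: ['progress'] (min_width=8, slack=8)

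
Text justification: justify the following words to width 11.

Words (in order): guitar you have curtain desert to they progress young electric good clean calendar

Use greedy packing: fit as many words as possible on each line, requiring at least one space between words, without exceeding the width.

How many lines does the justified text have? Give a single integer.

Line 1: ['guitar', 'you'] (min_width=10, slack=1)
Line 2: ['have'] (min_width=4, slack=7)
Line 3: ['curtain'] (min_width=7, slack=4)
Line 4: ['desert', 'to'] (min_width=9, slack=2)
Line 5: ['they'] (min_width=4, slack=7)
Line 6: ['progress'] (min_width=8, slack=3)
Line 7: ['young'] (min_width=5, slack=6)
Line 8: ['electric'] (min_width=8, slack=3)
Line 9: ['good', 'clean'] (min_width=10, slack=1)
Line 10: ['calendar'] (min_width=8, slack=3)
Total lines: 10

Answer: 10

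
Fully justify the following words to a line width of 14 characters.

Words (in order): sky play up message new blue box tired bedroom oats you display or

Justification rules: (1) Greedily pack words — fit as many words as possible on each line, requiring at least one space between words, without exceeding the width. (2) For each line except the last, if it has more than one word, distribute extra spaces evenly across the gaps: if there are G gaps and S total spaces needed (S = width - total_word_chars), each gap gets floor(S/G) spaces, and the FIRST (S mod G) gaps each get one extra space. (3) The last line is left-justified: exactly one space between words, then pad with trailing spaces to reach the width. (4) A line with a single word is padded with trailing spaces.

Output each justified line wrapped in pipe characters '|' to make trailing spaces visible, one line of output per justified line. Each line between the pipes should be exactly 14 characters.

Line 1: ['sky', 'play', 'up'] (min_width=11, slack=3)
Line 2: ['message', 'new'] (min_width=11, slack=3)
Line 3: ['blue', 'box', 'tired'] (min_width=14, slack=0)
Line 4: ['bedroom', 'oats'] (min_width=12, slack=2)
Line 5: ['you', 'display', 'or'] (min_width=14, slack=0)

Answer: |sky   play  up|
|message    new|
|blue box tired|
|bedroom   oats|
|you display or|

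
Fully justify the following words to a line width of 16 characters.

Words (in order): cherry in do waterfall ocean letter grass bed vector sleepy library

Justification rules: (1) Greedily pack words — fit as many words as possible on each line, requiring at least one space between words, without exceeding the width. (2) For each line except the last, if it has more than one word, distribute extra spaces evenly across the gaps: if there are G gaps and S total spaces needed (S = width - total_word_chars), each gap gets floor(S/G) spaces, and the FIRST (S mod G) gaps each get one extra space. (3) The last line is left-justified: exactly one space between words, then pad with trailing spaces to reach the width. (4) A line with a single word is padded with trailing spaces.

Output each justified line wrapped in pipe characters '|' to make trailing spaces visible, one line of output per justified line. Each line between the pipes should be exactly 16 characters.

Answer: |cherry   in   do|
|waterfall  ocean|
|letter grass bed|
|vector    sleepy|
|library         |

Derivation:
Line 1: ['cherry', 'in', 'do'] (min_width=12, slack=4)
Line 2: ['waterfall', 'ocean'] (min_width=15, slack=1)
Line 3: ['letter', 'grass', 'bed'] (min_width=16, slack=0)
Line 4: ['vector', 'sleepy'] (min_width=13, slack=3)
Line 5: ['library'] (min_width=7, slack=9)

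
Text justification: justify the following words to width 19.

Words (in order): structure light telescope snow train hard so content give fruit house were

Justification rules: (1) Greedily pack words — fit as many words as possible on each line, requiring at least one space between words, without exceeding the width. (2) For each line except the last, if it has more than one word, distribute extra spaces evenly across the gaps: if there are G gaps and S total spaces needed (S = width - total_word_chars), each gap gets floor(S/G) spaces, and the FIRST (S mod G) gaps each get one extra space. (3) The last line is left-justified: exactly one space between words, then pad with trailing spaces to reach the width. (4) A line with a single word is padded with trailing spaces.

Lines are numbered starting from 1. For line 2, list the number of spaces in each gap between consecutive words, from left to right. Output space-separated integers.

Line 1: ['structure', 'light'] (min_width=15, slack=4)
Line 2: ['telescope', 'snow'] (min_width=14, slack=5)
Line 3: ['train', 'hard', 'so'] (min_width=13, slack=6)
Line 4: ['content', 'give', 'fruit'] (min_width=18, slack=1)
Line 5: ['house', 'were'] (min_width=10, slack=9)

Answer: 6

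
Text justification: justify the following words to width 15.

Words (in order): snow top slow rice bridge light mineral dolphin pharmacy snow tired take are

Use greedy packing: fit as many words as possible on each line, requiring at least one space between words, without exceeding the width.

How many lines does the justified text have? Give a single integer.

Answer: 6

Derivation:
Line 1: ['snow', 'top', 'slow'] (min_width=13, slack=2)
Line 2: ['rice', 'bridge'] (min_width=11, slack=4)
Line 3: ['light', 'mineral'] (min_width=13, slack=2)
Line 4: ['dolphin'] (min_width=7, slack=8)
Line 5: ['pharmacy', 'snow'] (min_width=13, slack=2)
Line 6: ['tired', 'take', 'are'] (min_width=14, slack=1)
Total lines: 6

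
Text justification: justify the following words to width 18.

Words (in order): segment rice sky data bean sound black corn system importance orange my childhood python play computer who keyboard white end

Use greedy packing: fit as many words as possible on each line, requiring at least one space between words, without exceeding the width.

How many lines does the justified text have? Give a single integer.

Line 1: ['segment', 'rice', 'sky'] (min_width=16, slack=2)
Line 2: ['data', 'bean', 'sound'] (min_width=15, slack=3)
Line 3: ['black', 'corn', 'system'] (min_width=17, slack=1)
Line 4: ['importance', 'orange'] (min_width=17, slack=1)
Line 5: ['my', 'childhood'] (min_width=12, slack=6)
Line 6: ['python', 'play'] (min_width=11, slack=7)
Line 7: ['computer', 'who'] (min_width=12, slack=6)
Line 8: ['keyboard', 'white', 'end'] (min_width=18, slack=0)
Total lines: 8

Answer: 8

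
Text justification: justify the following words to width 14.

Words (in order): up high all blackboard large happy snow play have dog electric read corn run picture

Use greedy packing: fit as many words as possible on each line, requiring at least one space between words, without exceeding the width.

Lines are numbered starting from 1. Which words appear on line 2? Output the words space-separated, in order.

Answer: blackboard

Derivation:
Line 1: ['up', 'high', 'all'] (min_width=11, slack=3)
Line 2: ['blackboard'] (min_width=10, slack=4)
Line 3: ['large', 'happy'] (min_width=11, slack=3)
Line 4: ['snow', 'play', 'have'] (min_width=14, slack=0)
Line 5: ['dog', 'electric'] (min_width=12, slack=2)
Line 6: ['read', 'corn', 'run'] (min_width=13, slack=1)
Line 7: ['picture'] (min_width=7, slack=7)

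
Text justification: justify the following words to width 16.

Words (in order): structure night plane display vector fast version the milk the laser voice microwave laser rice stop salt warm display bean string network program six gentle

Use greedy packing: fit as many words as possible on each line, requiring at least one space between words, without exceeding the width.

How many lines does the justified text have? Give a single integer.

Answer: 11

Derivation:
Line 1: ['structure', 'night'] (min_width=15, slack=1)
Line 2: ['plane', 'display'] (min_width=13, slack=3)
Line 3: ['vector', 'fast'] (min_width=11, slack=5)
Line 4: ['version', 'the', 'milk'] (min_width=16, slack=0)
Line 5: ['the', 'laser', 'voice'] (min_width=15, slack=1)
Line 6: ['microwave', 'laser'] (min_width=15, slack=1)
Line 7: ['rice', 'stop', 'salt'] (min_width=14, slack=2)
Line 8: ['warm', 'display'] (min_width=12, slack=4)
Line 9: ['bean', 'string'] (min_width=11, slack=5)
Line 10: ['network', 'program'] (min_width=15, slack=1)
Line 11: ['six', 'gentle'] (min_width=10, slack=6)
Total lines: 11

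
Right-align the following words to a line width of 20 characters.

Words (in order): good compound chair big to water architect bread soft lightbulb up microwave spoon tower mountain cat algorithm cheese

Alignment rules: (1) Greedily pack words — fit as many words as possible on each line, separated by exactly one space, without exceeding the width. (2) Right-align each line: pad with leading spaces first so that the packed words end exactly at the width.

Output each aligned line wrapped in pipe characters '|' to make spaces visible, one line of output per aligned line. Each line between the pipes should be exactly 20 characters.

Answer: | good compound chair|
|        big to water|
|architect bread soft|
|        lightbulb up|
|     microwave spoon|
|  tower mountain cat|
|    algorithm cheese|

Derivation:
Line 1: ['good', 'compound', 'chair'] (min_width=19, slack=1)
Line 2: ['big', 'to', 'water'] (min_width=12, slack=8)
Line 3: ['architect', 'bread', 'soft'] (min_width=20, slack=0)
Line 4: ['lightbulb', 'up'] (min_width=12, slack=8)
Line 5: ['microwave', 'spoon'] (min_width=15, slack=5)
Line 6: ['tower', 'mountain', 'cat'] (min_width=18, slack=2)
Line 7: ['algorithm', 'cheese'] (min_width=16, slack=4)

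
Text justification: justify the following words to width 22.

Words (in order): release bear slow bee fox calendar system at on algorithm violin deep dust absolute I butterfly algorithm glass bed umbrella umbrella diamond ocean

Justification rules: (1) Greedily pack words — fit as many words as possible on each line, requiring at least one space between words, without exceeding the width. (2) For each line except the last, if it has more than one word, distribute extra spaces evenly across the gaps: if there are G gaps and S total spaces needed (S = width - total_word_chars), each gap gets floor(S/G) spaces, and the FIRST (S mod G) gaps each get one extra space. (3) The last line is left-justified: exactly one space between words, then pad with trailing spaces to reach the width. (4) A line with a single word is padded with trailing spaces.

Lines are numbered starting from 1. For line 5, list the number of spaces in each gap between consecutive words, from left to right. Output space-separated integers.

Answer: 4

Derivation:
Line 1: ['release', 'bear', 'slow', 'bee'] (min_width=21, slack=1)
Line 2: ['fox', 'calendar', 'system', 'at'] (min_width=22, slack=0)
Line 3: ['on', 'algorithm', 'violin'] (min_width=19, slack=3)
Line 4: ['deep', 'dust', 'absolute', 'I'] (min_width=20, slack=2)
Line 5: ['butterfly', 'algorithm'] (min_width=19, slack=3)
Line 6: ['glass', 'bed', 'umbrella'] (min_width=18, slack=4)
Line 7: ['umbrella', 'diamond', 'ocean'] (min_width=22, slack=0)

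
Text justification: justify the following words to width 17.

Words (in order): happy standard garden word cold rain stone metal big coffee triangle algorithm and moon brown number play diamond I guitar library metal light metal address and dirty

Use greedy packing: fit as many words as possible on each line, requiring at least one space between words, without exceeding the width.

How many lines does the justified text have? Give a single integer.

Answer: 11

Derivation:
Line 1: ['happy', 'standard'] (min_width=14, slack=3)
Line 2: ['garden', 'word', 'cold'] (min_width=16, slack=1)
Line 3: ['rain', 'stone', 'metal'] (min_width=16, slack=1)
Line 4: ['big', 'coffee'] (min_width=10, slack=7)
Line 5: ['triangle'] (min_width=8, slack=9)
Line 6: ['algorithm', 'and'] (min_width=13, slack=4)
Line 7: ['moon', 'brown', 'number'] (min_width=17, slack=0)
Line 8: ['play', 'diamond', 'I'] (min_width=14, slack=3)
Line 9: ['guitar', 'library'] (min_width=14, slack=3)
Line 10: ['metal', 'light', 'metal'] (min_width=17, slack=0)
Line 11: ['address', 'and', 'dirty'] (min_width=17, slack=0)
Total lines: 11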